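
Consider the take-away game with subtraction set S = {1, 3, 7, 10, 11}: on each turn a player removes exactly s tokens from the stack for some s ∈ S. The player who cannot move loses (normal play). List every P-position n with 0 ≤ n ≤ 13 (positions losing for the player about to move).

n :  0  1  2  3  4  5  6  7  8  9 10 11 12 13
G :  0  1  0  1  0  1  0  1  0  1  2  3  2  3
P-positions are exactly the n with G(n) = 0.

0, 2, 4, 6, 8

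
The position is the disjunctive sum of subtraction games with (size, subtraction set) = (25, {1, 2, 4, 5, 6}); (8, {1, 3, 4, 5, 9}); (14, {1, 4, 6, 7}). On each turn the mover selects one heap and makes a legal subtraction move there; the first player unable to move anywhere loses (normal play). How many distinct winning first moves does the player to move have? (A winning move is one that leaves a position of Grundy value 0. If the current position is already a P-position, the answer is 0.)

5

Heap A, S = {1, 2, 4, 5, 6}:
G(0) = 0
G(1) = mex{0} = 1
G(2) = mex{1,0} = 2
G(3) = mex{2,1} = 0
G(4) = mex{0,2,0} = 1
G(5) = mex{1,0,1,0} = 2
G(6) = mex{2,1,2,1,0} = 3
G(7) = mex{3,2,0,2,1} = 4
G(8) = mex{4,3,1,0,2} = 5
G(9) = mex{5,4,2,1,0} = 3
G(10) = mex{3,5,3,2,1} = 0
G(11) = mex{0,3,4,3,2} = 1
G(12) = mex{1,0,5,4,3} = 2
G(13) = mex{2,1,3,5,4} = 0
G(14) = mex{0,2,0,3,5} = 1
G(15) = mex{1,0,1,0,3} = 2
G(16) = mex{2,1,2,1,0} = 3
G(17) = mex{3,2,0,2,1} = 4
G(18) = mex{4,3,1,0,2} = 5
G(19) = mex{5,4,2,1,0} = 3
G(20) = mex{3,5,3,2,1} = 0
G(21) = mex{0,3,4,3,2} = 1
G(22) = mex{1,0,5,4,3} = 2
G(23) = mex{2,1,3,5,4} = 0
G(24) = mex{0,2,0,3,5} = 1
G(25) = mex{1,0,1,0,3} = 2
G_A(25) = 2.
Heap B, S = {1, 3, 4, 5, 9}:
n : 0 1 2 3 4 5 6 7 8
G : 0 1 0 1 2 3 2 3 0
G_B(8) = 0.
Heap C, S = {1, 4, 6, 7}:
G(0) = 0
G(1) = mex{0} = 1
G(2) = mex{1} = 0
G(3) = mex{0} = 1
G(4) = mex{1,0} = 2
G(5) = mex{2,1} = 0
G(6) = mex{0,0,0} = 1
G(7) = mex{1,1,1,0} = 2
G(8) = mex{2,2,0,1} = 3
G(9) = mex{3,0,1,0} = 2
G(10) = mex{2,1,2,1} = 0
G(11) = mex{0,2,0,2} = 1
G(12) = mex{1,3,1,0} = 2
G(13) = mex{2,2,2,1} = 0
G(14) = mex{0,0,3,2} = 1
G_C(14) = 1.
Combined Grundy value = 2 ⊕ 0 ⊕ 1 = 3.
A winning move leaves total XOR = 0, i.e. changes one component's Grundy value g to g ⊕ X where X is the current total.
Heap A: need g' = 2⊕3 = 1. Options: 25−1→G=1, 25−2→G=0, 25−4→G=1, 25−5→G=0, 25−6→G=3. Hits: 2.
Heap B: need g' = 0⊕3 = 3. Options: 8−1→G=3, 8−3→G=3, 8−4→G=2, 8−5→G=1. Hits: 2.
Heap C: need g' = 1⊕3 = 2. Options: 14−1→G=0, 14−4→G=0, 14−6→G=3, 14−7→G=2. Hits: 1.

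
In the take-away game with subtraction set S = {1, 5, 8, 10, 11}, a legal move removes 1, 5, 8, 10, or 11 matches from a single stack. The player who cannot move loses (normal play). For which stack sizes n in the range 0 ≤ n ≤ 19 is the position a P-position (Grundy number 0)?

G(0) = 0
G(1) = mex{0} = 1
G(2) = mex{1} = 0
G(3) = mex{0} = 1
G(4) = mex{1} = 0
G(5) = mex{0,0} = 1
G(6) = mex{1,1} = 0
G(7) = mex{0,0} = 1
G(8) = mex{1,1,0} = 2
G(9) = mex{2,0,1} = 3
G(10) = mex{3,1,0,0} = 2
G(11) = mex{2,0,1,1,0} = 3
G(12) = mex{3,1,0,0,1} = 2
G(13) = mex{2,2,1,1,0} = 3
G(14) = mex{3,3,0,0,1} = 2
G(15) = mex{2,2,1,1,0} = 3
G(16) = mex{3,3,2,0,1} = 4
G(17) = mex{4,2,3,1,0} = 5
G(18) = mex{5,3,2,2,1} = 0
G(19) = mex{0,2,3,3,2} = 1
P-positions are exactly the n with G(n) = 0.

0, 2, 4, 6, 18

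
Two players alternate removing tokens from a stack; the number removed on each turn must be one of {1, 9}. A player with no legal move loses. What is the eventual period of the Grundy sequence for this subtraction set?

2

G(0) = 0
G(1) = mex{0} = 1
G(2) = mex{1} = 0
G(3) = mex{0} = 1
G(4) = mex{1} = 0
G(5) = mex{0} = 1
G(6) = mex{1} = 0
G(7) = mex{0} = 1
G(8) = mex{1} = 0
G(9) = mex{0,0} = 1
G(10) = mex{1,1} = 0
G(11) = mex{0,0} = 1
G(12) = mex{1,1} = 0
G(13) = mex{0,0} = 1
G(14) = mex{1,1} = 0
G(n+2) = G(n) holds for n = 0,…,8 (a full window of length max(S) = 9), so the sequence is purely periodic with period 2.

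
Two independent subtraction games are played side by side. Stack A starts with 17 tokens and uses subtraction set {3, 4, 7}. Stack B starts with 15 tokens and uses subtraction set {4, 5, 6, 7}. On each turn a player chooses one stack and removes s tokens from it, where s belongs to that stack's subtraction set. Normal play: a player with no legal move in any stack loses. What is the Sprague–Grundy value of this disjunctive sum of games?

Stack A, S = {3, 4, 7}:
n :  0  1  2  3  4  5  6  7  8  9 10 11 12 13 14 15 16 17
G :  0  0  0  1  1  1  2  2  2  3  0  0  0  1  1  1  2  2
G_A(17) = 2.
Stack B, S = {4, 5, 6, 7}:
n :  0  1  2  3  4  5  6  7  8  9 10 11 12 13 14 15
G :  0  0  0  0  1  1  1  1  2  2  2  0  0  0  0  1
G_B(15) = 1.
Combined Grundy value = 2 ⊕ 1 = 3.

3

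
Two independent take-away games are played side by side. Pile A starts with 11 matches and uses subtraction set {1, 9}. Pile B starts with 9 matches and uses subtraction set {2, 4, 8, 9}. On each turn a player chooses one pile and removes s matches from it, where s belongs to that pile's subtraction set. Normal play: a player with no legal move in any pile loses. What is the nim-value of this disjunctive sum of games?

Pile A, S = {1, 9}:
G(0) = 0
G(1) = mex{0} = 1
G(2) = mex{1} = 0
G(3) = mex{0} = 1
G(4) = mex{1} = 0
G(5) = mex{0} = 1
G(6) = mex{1} = 0
G(7) = mex{0} = 1
G(8) = mex{1} = 0
G(9) = mex{0,0} = 1
G(10) = mex{1,1} = 0
G(11) = mex{0,0} = 1
G_A(11) = 1.
Pile B, S = {2, 4, 8, 9}:
G(0) = 0
G(1) = mex{} = 0
G(2) = mex{0} = 1
G(3) = mex{0} = 1
G(4) = mex{1,0} = 2
G(5) = mex{1,0} = 2
G(6) = mex{2,1} = 0
G(7) = mex{2,1} = 0
G(8) = mex{0,2,0} = 1
G(9) = mex{0,2,0,0} = 1
G_B(9) = 1.
Combined Grundy value = 1 ⊕ 1 = 0.

0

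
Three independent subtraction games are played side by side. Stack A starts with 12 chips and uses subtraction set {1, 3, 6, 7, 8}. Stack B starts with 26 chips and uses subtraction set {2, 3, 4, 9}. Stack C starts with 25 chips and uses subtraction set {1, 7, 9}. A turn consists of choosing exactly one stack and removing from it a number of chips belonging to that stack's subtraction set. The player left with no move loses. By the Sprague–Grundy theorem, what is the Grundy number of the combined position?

4

Stack A, S = {1, 3, 6, 7, 8}:
G(0) = 0
G(1) = mex{0} = 1
G(2) = mex{1} = 0
G(3) = mex{0,0} = 1
G(4) = mex{1,1} = 0
G(5) = mex{0,0} = 1
G(6) = mex{1,1,0} = 2
G(7) = mex{2,0,1,0} = 3
G(8) = mex{3,1,0,1,0} = 2
G(9) = mex{2,2,1,0,1} = 3
G(10) = mex{3,3,0,1,0} = 2
G(11) = mex{2,2,1,0,1} = 3
G(12) = mex{3,3,2,1,0} = 4
G_A(12) = 4.
Stack B, S = {2, 3, 4, 9}:
n :  0  1  2  3  4  5  6  7  8  9 10 11 12 13 14 15 16 17 18 19 20 21 22 23 24 25 26
G :  0  0  1  1  2  2  0  0  1  1  2  2  0  0  1  1  2  2  0  0  1  1  2  2  0  0  1
G_B(26) = 1.
Stack C, S = {1, 7, 9}:
G(0) = 0
G(1) = mex{0} = 1
G(2) = mex{1} = 0
G(3) = mex{0} = 1
G(4) = mex{1} = 0
G(5) = mex{0} = 1
G(6) = mex{1} = 0
G(7) = mex{0,0} = 1
G(8) = mex{1,1} = 0
G(9) = mex{0,0,0} = 1
G(10) = mex{1,1,1} = 0
G(11) = mex{0,0,0} = 1
G(12) = mex{1,1,1} = 0
G(13) = mex{0,0,0} = 1
G(14) = mex{1,1,1} = 0
G(15) = mex{0,0,0} = 1
G(16) = mex{1,1,1} = 0
G(17) = mex{0,0,0} = 1
G(18) = mex{1,1,1} = 0
G(19) = mex{0,0,0} = 1
G(20) = mex{1,1,1} = 0
G(21) = mex{0,0,0} = 1
G(22) = mex{1,1,1} = 0
G(23) = mex{0,0,0} = 1
G(24) = mex{1,1,1} = 0
G(25) = mex{0,0,0} = 1
G_C(25) = 1.
Combined Grundy value = 4 ⊕ 1 ⊕ 1 = 4.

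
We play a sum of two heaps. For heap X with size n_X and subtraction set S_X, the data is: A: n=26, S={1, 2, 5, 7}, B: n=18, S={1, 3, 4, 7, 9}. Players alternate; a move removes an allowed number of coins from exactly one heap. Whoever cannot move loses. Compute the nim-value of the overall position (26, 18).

Heap A, S = {1, 2, 5, 7}:
n :  0  1  2  3  4  5  6  7  8  9 10 11 12 13 14 15 16 17 18 19 20 21 22 23 24 25 26
G :  0  1  2  0  1  2  0  1  2  0  1  2  0  1  2  0  1  2  0  1  2  0  1  2  0  1  2
G_A(26) = 2.
Heap B, S = {1, 3, 4, 7, 9}:
G(0) = 0
G(1) = mex{0} = 1
G(2) = mex{1} = 0
G(3) = mex{0,0} = 1
G(4) = mex{1,1,0} = 2
G(5) = mex{2,0,1} = 3
G(6) = mex{3,1,0} = 2
G(7) = mex{2,2,1,0} = 3
G(8) = mex{3,3,2,1} = 0
G(9) = mex{0,2,3,0,0} = 1
G(10) = mex{1,3,2,1,1} = 0
G(11) = mex{0,0,3,2,0} = 1
G(12) = mex{1,1,0,3,1} = 2
G(13) = mex{2,0,1,2,2} = 3
G(14) = mex{3,1,0,3,3} = 2
G(15) = mex{2,2,1,0,2} = 3
G(16) = mex{3,3,2,1,3} = 0
G(17) = mex{0,2,3,0,0} = 1
G(18) = mex{1,3,2,1,1} = 0
G_B(18) = 0.
Combined Grundy value = 2 ⊕ 0 = 2.

2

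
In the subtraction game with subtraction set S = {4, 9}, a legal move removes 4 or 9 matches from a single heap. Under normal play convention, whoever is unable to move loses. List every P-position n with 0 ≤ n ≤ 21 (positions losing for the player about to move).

0, 1, 2, 3, 8, 13, 14, 15, 16, 21

n :  0  1  2  3  4  5  6  7  8  9 10 11 12 13 14 15 16 17 18 19 20 21
G :  0  0  0  0  1  1  1  1  0  2  2  2  1  0  0  0  0  1  1  1  1  0
P-positions are exactly the n with G(n) = 0.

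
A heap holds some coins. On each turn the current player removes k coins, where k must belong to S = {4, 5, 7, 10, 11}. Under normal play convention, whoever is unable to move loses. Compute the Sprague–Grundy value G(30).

G(0) = 0
G(1) = mex{} = 0
G(2) = mex{} = 0
G(3) = mex{} = 0
G(4) = mex{0} = 1
G(5) = mex{0,0} = 1
G(6) = mex{0,0} = 1
G(7) = mex{0,0,0} = 1
G(8) = mex{1,0,0} = 2
G(9) = mex{1,1,0} = 2
G(10) = mex{1,1,0,0} = 2
G(11) = mex{1,1,1,0,0} = 2
G(12) = mex{2,1,1,0,0} = 3
G(13) = mex{2,2,1,0,0} = 3
G(14) = mex{2,2,1,1,0} = 3
G(15) = mex{2,2,2,1,1} = 0
G(16) = mex{3,2,2,1,1} = 0
G(17) = mex{3,3,2,1,1} = 0
G(18) = mex{3,3,2,2,1} = 0
G(19) = mex{0,3,3,2,2} = 1
G(20) = mex{0,0,3,2,2} = 1
G(21) = mex{0,0,3,2,2} = 1
G(22) = mex{0,0,0,3,2} = 1
G(23) = mex{1,0,0,3,3} = 2
G(24) = mex{1,1,0,3,3} = 2
G(25) = mex{1,1,0,0,3} = 2
G(26) = mex{1,1,1,0,0} = 2
G(27) = mex{2,1,1,0,0} = 3
G(28) = mex{2,2,1,0,0} = 3
G(29) = mex{2,2,1,1,0} = 3
G(30) = mex{2,2,2,1,1} = 0

0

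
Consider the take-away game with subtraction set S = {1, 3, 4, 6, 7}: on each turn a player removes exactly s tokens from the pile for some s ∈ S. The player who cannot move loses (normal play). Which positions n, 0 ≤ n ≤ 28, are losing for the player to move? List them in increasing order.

0, 2, 10, 12, 20, 22

n :  0  1  2  3  4  5  6  7  8  9 10 11 12 13 14 15 16 17 18 19 20 21 22 23 24 25 26 27 28
G :  0  1  0  1  2  3  2  3  4  5  0  1  0  1  2  3  2  3  4  5  0  1  0  1  2  3  2  3  4
P-positions are exactly the n with G(n) = 0.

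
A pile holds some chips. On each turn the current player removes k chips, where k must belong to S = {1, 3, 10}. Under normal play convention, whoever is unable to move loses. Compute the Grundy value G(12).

2

n :  0  1  2  3  4  5  6  7  8  9 10 11 12
G :  0  1  0  1  0  1  0  1  0  1  2  3  2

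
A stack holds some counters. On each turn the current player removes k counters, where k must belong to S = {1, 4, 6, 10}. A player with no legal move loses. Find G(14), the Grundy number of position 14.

G(0) = 0
G(1) = mex{0} = 1
G(2) = mex{1} = 0
G(3) = mex{0} = 1
G(4) = mex{1,0} = 2
G(5) = mex{2,1} = 0
G(6) = mex{0,0,0} = 1
G(7) = mex{1,1,1} = 0
G(8) = mex{0,2,0} = 1
G(9) = mex{1,0,1} = 2
G(10) = mex{2,1,2,0} = 3
G(11) = mex{3,0,0,1} = 2
G(12) = mex{2,1,1,0} = 3
G(13) = mex{3,2,0,1} = 4
G(14) = mex{4,3,1,2} = 0

0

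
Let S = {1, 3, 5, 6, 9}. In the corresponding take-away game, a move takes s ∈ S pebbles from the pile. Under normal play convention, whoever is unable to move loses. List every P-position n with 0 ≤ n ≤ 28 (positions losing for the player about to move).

0, 2, 4, 12, 14, 16, 24, 26, 28

G(0) = 0
G(1) = mex{0} = 1
G(2) = mex{1} = 0
G(3) = mex{0,0} = 1
G(4) = mex{1,1} = 0
G(5) = mex{0,0,0} = 1
G(6) = mex{1,1,1,0} = 2
G(7) = mex{2,0,0,1} = 3
G(8) = mex{3,1,1,0} = 2
G(9) = mex{2,2,0,1,0} = 3
G(10) = mex{3,3,1,0,1} = 2
G(11) = mex{2,2,2,1,0} = 3
G(12) = mex{3,3,3,2,1} = 0
G(13) = mex{0,2,2,3,0} = 1
G(14) = mex{1,3,3,2,1} = 0
G(15) = mex{0,0,2,3,2} = 1
G(16) = mex{1,1,3,2,3} = 0
G(17) = mex{0,0,0,3,2} = 1
G(18) = mex{1,1,1,0,3} = 2
G(19) = mex{2,0,0,1,2} = 3
G(20) = mex{3,1,1,0,3} = 2
G(21) = mex{2,2,0,1,0} = 3
G(22) = mex{3,3,1,0,1} = 2
G(23) = mex{2,2,2,1,0} = 3
G(24) = mex{3,3,3,2,1} = 0
G(25) = mex{0,2,2,3,0} = 1
G(26) = mex{1,3,3,2,1} = 0
G(27) = mex{0,0,2,3,2} = 1
G(28) = mex{1,1,3,2,3} = 0
P-positions are exactly the n with G(n) = 0.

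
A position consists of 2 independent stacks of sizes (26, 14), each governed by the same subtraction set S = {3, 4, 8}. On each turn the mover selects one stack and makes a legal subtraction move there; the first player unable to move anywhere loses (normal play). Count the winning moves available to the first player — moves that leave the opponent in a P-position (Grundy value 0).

All stacks use S = {3, 4, 8}:
G(0) = 0
G(1) = mex{} = 0
G(2) = mex{} = 0
G(3) = mex{0} = 1
G(4) = mex{0,0} = 1
G(5) = mex{0,0} = 1
G(6) = mex{1,0} = 2
G(7) = mex{1,1} = 0
G(8) = mex{1,1,0} = 2
G(9) = mex{2,1,0} = 3
G(10) = mex{0,2,0} = 1
G(11) = mex{2,0,1} = 3
G(12) = mex{3,2,1} = 0
G(13) = mex{1,3,1} = 0
G(14) = mex{3,1,2} = 0
G(15) = mex{0,3,0} = 1
G(16) = mex{0,0,2} = 1
G(17) = mex{0,0,3} = 1
G(18) = mex{1,0,1} = 2
G(19) = mex{1,1,3} = 0
G(20) = mex{1,1,0} = 2
G(21) = mex{2,1,0} = 3
G(22) = mex{0,2,0} = 1
G(23) = mex{2,0,1} = 3
G(24) = mex{3,2,1} = 0
G(25) = mex{1,3,1} = 0
G(26) = mex{3,1,2} = 0
Stack A: G(26) = 0.
Stack B: G(14) = 0.
Combined Grundy value = 0 ⊕ 0 = 0.
A winning move leaves total XOR = 0, i.e. changes one component's Grundy value g to g ⊕ X where X is the current total.
Stack A: target g' = 0⊕0 = 0, but every legal move changes the Grundy value (mex property), so 0 moves.
Stack B: target g' = 0⊕0 = 0, but every legal move changes the Grundy value (mex property), so 0 moves.

0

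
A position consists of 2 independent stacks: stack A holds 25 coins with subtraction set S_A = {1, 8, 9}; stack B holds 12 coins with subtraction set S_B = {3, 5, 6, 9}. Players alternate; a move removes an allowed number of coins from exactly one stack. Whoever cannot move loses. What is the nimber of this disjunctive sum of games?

3

Stack A, S = {1, 8, 9}:
n :  0  1  2  3  4  5  6  7  8  9 10 11 12 13 14 15 16 17 18 19 20 21 22 23 24 25
G :  0  1  0  1  0  1  0  1  2  3  2  3  2  3  2  3  0  1  0  1  0  1  0  1  2  3
G_A(25) = 3.
Stack B, S = {3, 5, 6, 9}:
G(0) = 0
G(1) = mex{} = 0
G(2) = mex{} = 0
G(3) = mex{0} = 1
G(4) = mex{0} = 1
G(5) = mex{0,0} = 1
G(6) = mex{1,0,0} = 2
G(7) = mex{1,0,0} = 2
G(8) = mex{1,1,0} = 2
G(9) = mex{2,1,1,0} = 3
G(10) = mex{2,1,1,0} = 3
G(11) = mex{2,2,1,0} = 3
G(12) = mex{3,2,2,1} = 0
G_B(12) = 0.
Combined Grundy value = 3 ⊕ 0 = 3.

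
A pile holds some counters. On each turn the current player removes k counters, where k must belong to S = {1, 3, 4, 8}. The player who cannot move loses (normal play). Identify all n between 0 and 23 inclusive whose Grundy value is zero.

G(0) = 0
G(1) = mex{0} = 1
G(2) = mex{1} = 0
G(3) = mex{0,0} = 1
G(4) = mex{1,1,0} = 2
G(5) = mex{2,0,1} = 3
G(6) = mex{3,1,0} = 2
G(7) = mex{2,2,1} = 0
G(8) = mex{0,3,2,0} = 1
G(9) = mex{1,2,3,1} = 0
G(10) = mex{0,0,2,0} = 1
G(11) = mex{1,1,0,1} = 2
G(12) = mex{2,0,1,2} = 3
G(13) = mex{3,1,0,3} = 2
G(14) = mex{2,2,1,2} = 0
G(15) = mex{0,3,2,0} = 1
G(16) = mex{1,2,3,1} = 0
G(17) = mex{0,0,2,0} = 1
G(18) = mex{1,1,0,1} = 2
G(19) = mex{2,0,1,2} = 3
G(20) = mex{3,1,0,3} = 2
G(21) = mex{2,2,1,2} = 0
G(22) = mex{0,3,2,0} = 1
G(23) = mex{1,2,3,1} = 0
P-positions are exactly the n with G(n) = 0.

0, 2, 7, 9, 14, 16, 21, 23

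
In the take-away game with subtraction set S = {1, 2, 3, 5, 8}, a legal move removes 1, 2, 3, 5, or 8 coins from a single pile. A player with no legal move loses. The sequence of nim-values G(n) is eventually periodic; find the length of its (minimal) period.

10

G(0) = 0
G(1) = mex{0} = 1
G(2) = mex{1,0} = 2
G(3) = mex{2,1,0} = 3
G(4) = mex{3,2,1} = 0
G(5) = mex{0,3,2,0} = 1
G(6) = mex{1,0,3,1} = 2
G(7) = mex{2,1,0,2} = 3
G(8) = mex{3,2,1,3,0} = 4
G(9) = mex{4,3,2,0,1} = 5
G(10) = mex{5,4,3,1,2} = 0
G(11) = mex{0,5,4,2,3} = 1
G(12) = mex{1,0,5,3,0} = 2
G(13) = mex{2,1,0,4,1} = 3
G(14) = mex{3,2,1,5,2} = 0
G(15) = mex{0,3,2,0,3} = 1
G(16) = mex{1,0,3,1,4} = 2
G(17) = mex{2,1,0,2,5} = 3
G(18) = mex{3,2,1,3,0} = 4
G(19) = mex{4,3,2,0,1} = 5
G(20) = mex{5,4,3,1,2} = 0
G(21) = mex{0,5,4,2,3} = 1
G(n+10) = G(n) holds for n = 0,…,7 (a full window of length max(S) = 8), so the sequence is purely periodic with period 10.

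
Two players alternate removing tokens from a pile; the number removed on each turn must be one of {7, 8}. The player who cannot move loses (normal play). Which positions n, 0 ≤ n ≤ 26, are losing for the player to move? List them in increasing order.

0, 1, 2, 3, 4, 5, 6, 15, 16, 17, 18, 19, 20, 21

G(0) = 0
G(1) = mex{} = 0
G(2) = mex{} = 0
G(3) = mex{} = 0
G(4) = mex{} = 0
G(5) = mex{} = 0
G(6) = mex{} = 0
G(7) = mex{0} = 1
G(8) = mex{0,0} = 1
G(9) = mex{0,0} = 1
G(10) = mex{0,0} = 1
G(11) = mex{0,0} = 1
G(12) = mex{0,0} = 1
G(13) = mex{0,0} = 1
G(14) = mex{1,0} = 2
G(15) = mex{1,1} = 0
G(16) = mex{1,1} = 0
G(17) = mex{1,1} = 0
G(18) = mex{1,1} = 0
G(19) = mex{1,1} = 0
G(20) = mex{1,1} = 0
G(21) = mex{2,1} = 0
G(22) = mex{0,2} = 1
G(23) = mex{0,0} = 1
G(24) = mex{0,0} = 1
G(25) = mex{0,0} = 1
G(26) = mex{0,0} = 1
P-positions are exactly the n with G(n) = 0.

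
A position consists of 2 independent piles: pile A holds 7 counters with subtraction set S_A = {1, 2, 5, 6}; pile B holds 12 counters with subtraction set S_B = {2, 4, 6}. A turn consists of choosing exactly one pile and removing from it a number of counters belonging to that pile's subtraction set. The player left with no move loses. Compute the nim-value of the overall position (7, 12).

Pile A, S = {1, 2, 5, 6}:
G(0) = 0
G(1) = mex{0} = 1
G(2) = mex{1,0} = 2
G(3) = mex{2,1} = 0
G(4) = mex{0,2} = 1
G(5) = mex{1,0,0} = 2
G(6) = mex{2,1,1,0} = 3
G(7) = mex{3,2,2,1} = 0
G_A(7) = 0.
Pile B, S = {2, 4, 6}:
n :  0  1  2  3  4  5  6  7  8  9 10 11 12
G :  0  0  1  1  2  2  3  3  0  0  1  1  2
G_B(12) = 2.
Combined Grundy value = 0 ⊕ 2 = 2.

2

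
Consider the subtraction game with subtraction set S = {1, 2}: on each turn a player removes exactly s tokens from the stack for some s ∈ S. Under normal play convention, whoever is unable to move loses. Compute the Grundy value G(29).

G(0) = 0
G(1) = mex{0} = 1
G(2) = mex{1,0} = 2
G(3) = mex{2,1} = 0
G(4) = mex{0,2} = 1
G(5) = mex{1,0} = 2
G(6) = mex{2,1} = 0
G(7) = mex{0,2} = 1
G(8) = mex{1,0} = 2
G(9) = mex{2,1} = 0
G(10) = mex{0,2} = 1
G(11) = mex{1,0} = 2
G(12) = mex{2,1} = 0
G(13) = mex{0,2} = 1
G(14) = mex{1,0} = 2
G(15) = mex{2,1} = 0
G(16) = mex{0,2} = 1
G(17) = mex{1,0} = 2
G(18) = mex{2,1} = 0
G(19) = mex{0,2} = 1
G(20) = mex{1,0} = 2
G(21) = mex{2,1} = 0
G(22) = mex{0,2} = 1
G(23) = mex{1,0} = 2
G(24) = mex{2,1} = 0
G(25) = mex{0,2} = 1
G(26) = mex{1,0} = 2
G(27) = mex{2,1} = 0
G(28) = mex{0,2} = 1
G(29) = mex{1,0} = 2

2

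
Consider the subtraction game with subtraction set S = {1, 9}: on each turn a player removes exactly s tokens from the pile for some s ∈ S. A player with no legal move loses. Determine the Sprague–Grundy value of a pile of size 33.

G(0) = 0
G(1) = mex{0} = 1
G(2) = mex{1} = 0
G(3) = mex{0} = 1
G(4) = mex{1} = 0
G(5) = mex{0} = 1
G(6) = mex{1} = 0
G(7) = mex{0} = 1
G(8) = mex{1} = 0
G(9) = mex{0,0} = 1
G(10) = mex{1,1} = 0
G(11) = mex{0,0} = 1
G(12) = mex{1,1} = 0
G(13) = mex{0,0} = 1
G(14) = mex{1,1} = 0
G(15) = mex{0,0} = 1
G(16) = mex{1,1} = 0
G(17) = mex{0,0} = 1
G(18) = mex{1,1} = 0
G(19) = mex{0,0} = 1
G(20) = mex{1,1} = 0
G(21) = mex{0,0} = 1
G(22) = mex{1,1} = 0
G(23) = mex{0,0} = 1
G(24) = mex{1,1} = 0
G(25) = mex{0,0} = 1
G(26) = mex{1,1} = 0
G(27) = mex{0,0} = 1
G(28) = mex{1,1} = 0
G(29) = mex{0,0} = 1
G(30) = mex{1,1} = 0
G(31) = mex{0,0} = 1
G(32) = mex{1,1} = 0
G(33) = mex{0,0} = 1

1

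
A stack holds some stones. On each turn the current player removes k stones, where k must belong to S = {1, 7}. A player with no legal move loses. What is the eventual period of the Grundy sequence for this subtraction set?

n :  0  1  2  3  4  5  6  7  8  9 10 11 12 13 14
G :  0  1  0  1  0  1  0  1  0  1  0  1  0  1  0
G(n+2) = G(n) holds for n = 0,…,6 (a full window of length max(S) = 7), so the sequence is purely periodic with period 2.

2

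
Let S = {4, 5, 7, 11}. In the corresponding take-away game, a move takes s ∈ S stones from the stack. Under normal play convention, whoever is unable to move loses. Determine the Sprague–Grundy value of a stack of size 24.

G(0) = 0
G(1) = mex{} = 0
G(2) = mex{} = 0
G(3) = mex{} = 0
G(4) = mex{0} = 1
G(5) = mex{0,0} = 1
G(6) = mex{0,0} = 1
G(7) = mex{0,0,0} = 1
G(8) = mex{1,0,0} = 2
G(9) = mex{1,1,0} = 2
G(10) = mex{1,1,0} = 2
G(11) = mex{1,1,1,0} = 2
G(12) = mex{2,1,1,0} = 3
G(13) = mex{2,2,1,0} = 3
G(14) = mex{2,2,1,0} = 3
G(15) = mex{2,2,2,1} = 0
G(16) = mex{3,2,2,1} = 0
G(17) = mex{3,3,2,1} = 0
G(18) = mex{3,3,2,1} = 0
G(19) = mex{0,3,3,2} = 1
G(20) = mex{0,0,3,2} = 1
G(21) = mex{0,0,3,2} = 1
G(22) = mex{0,0,0,2} = 1
G(23) = mex{1,0,0,3} = 2
G(24) = mex{1,1,0,3} = 2

2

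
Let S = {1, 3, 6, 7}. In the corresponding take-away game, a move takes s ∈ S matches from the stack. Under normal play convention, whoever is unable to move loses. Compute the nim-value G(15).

1

G(0) = 0
G(1) = mex{0} = 1
G(2) = mex{1} = 0
G(3) = mex{0,0} = 1
G(4) = mex{1,1} = 0
G(5) = mex{0,0} = 1
G(6) = mex{1,1,0} = 2
G(7) = mex{2,0,1,0} = 3
G(8) = mex{3,1,0,1} = 2
G(9) = mex{2,2,1,0} = 3
G(10) = mex{3,3,0,1} = 2
G(11) = mex{2,2,1,0} = 3
G(12) = mex{3,3,2,1} = 0
G(13) = mex{0,2,3,2} = 1
G(14) = mex{1,3,2,3} = 0
G(15) = mex{0,0,3,2} = 1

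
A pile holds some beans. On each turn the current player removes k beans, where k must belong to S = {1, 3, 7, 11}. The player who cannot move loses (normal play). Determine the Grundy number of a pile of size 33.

n :  0  1  2  3  4  5  6  7  8  9 10 11 12 13 14 15 16 17 18 19 20 21 22 23 24 25 26 27 28 29 30 31 32 33
G :  0  1  0  1  0  1  0  1  0  1  0  1  0  1  0  1  0  1  0  1  0  1  0  1  0  1  0  1  0  1  0  1  0  1

1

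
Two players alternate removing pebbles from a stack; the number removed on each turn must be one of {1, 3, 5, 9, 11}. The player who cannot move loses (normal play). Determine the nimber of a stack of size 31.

1

G(0) = 0
G(1) = mex{0} = 1
G(2) = mex{1} = 0
G(3) = mex{0,0} = 1
G(4) = mex{1,1} = 0
G(5) = mex{0,0,0} = 1
G(6) = mex{1,1,1} = 0
G(7) = mex{0,0,0} = 1
G(8) = mex{1,1,1} = 0
G(9) = mex{0,0,0,0} = 1
G(10) = mex{1,1,1,1} = 0
G(11) = mex{0,0,0,0,0} = 1
G(12) = mex{1,1,1,1,1} = 0
G(13) = mex{0,0,0,0,0} = 1
G(14) = mex{1,1,1,1,1} = 0
G(15) = mex{0,0,0,0,0} = 1
G(16) = mex{1,1,1,1,1} = 0
G(17) = mex{0,0,0,0,0} = 1
G(18) = mex{1,1,1,1,1} = 0
G(19) = mex{0,0,0,0,0} = 1
G(20) = mex{1,1,1,1,1} = 0
G(21) = mex{0,0,0,0,0} = 1
G(22) = mex{1,1,1,1,1} = 0
G(23) = mex{0,0,0,0,0} = 1
G(24) = mex{1,1,1,1,1} = 0
G(25) = mex{0,0,0,0,0} = 1
G(26) = mex{1,1,1,1,1} = 0
G(27) = mex{0,0,0,0,0} = 1
G(28) = mex{1,1,1,1,1} = 0
G(29) = mex{0,0,0,0,0} = 1
G(30) = mex{1,1,1,1,1} = 0
G(31) = mex{0,0,0,0,0} = 1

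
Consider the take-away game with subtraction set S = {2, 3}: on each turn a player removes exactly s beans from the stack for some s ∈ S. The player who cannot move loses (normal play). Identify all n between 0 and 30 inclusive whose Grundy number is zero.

0, 1, 5, 6, 10, 11, 15, 16, 20, 21, 25, 26, 30

G(0) = 0
G(1) = mex{} = 0
G(2) = mex{0} = 1
G(3) = mex{0,0} = 1
G(4) = mex{1,0} = 2
G(5) = mex{1,1} = 0
G(6) = mex{2,1} = 0
G(7) = mex{0,2} = 1
G(8) = mex{0,0} = 1
G(9) = mex{1,0} = 2
G(10) = mex{1,1} = 0
G(11) = mex{2,1} = 0
G(12) = mex{0,2} = 1
G(13) = mex{0,0} = 1
G(14) = mex{1,0} = 2
G(15) = mex{1,1} = 0
G(16) = mex{2,1} = 0
G(17) = mex{0,2} = 1
G(18) = mex{0,0} = 1
G(19) = mex{1,0} = 2
G(20) = mex{1,1} = 0
G(21) = mex{2,1} = 0
G(22) = mex{0,2} = 1
G(23) = mex{0,0} = 1
G(24) = mex{1,0} = 2
G(25) = mex{1,1} = 0
G(26) = mex{2,1} = 0
G(27) = mex{0,2} = 1
G(28) = mex{0,0} = 1
G(29) = mex{1,0} = 2
G(30) = mex{1,1} = 0
P-positions are exactly the n with G(n) = 0.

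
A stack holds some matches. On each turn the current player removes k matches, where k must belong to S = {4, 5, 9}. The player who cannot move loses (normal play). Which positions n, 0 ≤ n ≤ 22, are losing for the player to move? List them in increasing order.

0, 1, 2, 3, 13, 14, 15, 16

n :  0  1  2  3  4  5  6  7  8  9 10 11 12 13 14 15 16 17 18 19 20 21 22
G :  0  0  0  0  1  1  1  1  2  2  2  2  3  0  0  0  0  1  1  1  1  2  2
P-positions are exactly the n with G(n) = 0.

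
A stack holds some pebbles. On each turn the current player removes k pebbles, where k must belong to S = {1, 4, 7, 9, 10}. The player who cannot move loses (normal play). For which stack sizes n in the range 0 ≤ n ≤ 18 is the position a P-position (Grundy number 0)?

n :  0  1  2  3  4  5  6  7  8  9 10 11 12 13 14 15 16 17 18
G :  0  1  0  1  2  0  1  2  0  1  2  3  2  0  1  2  0  1  2
P-positions are exactly the n with G(n) = 0.

0, 2, 5, 8, 13, 16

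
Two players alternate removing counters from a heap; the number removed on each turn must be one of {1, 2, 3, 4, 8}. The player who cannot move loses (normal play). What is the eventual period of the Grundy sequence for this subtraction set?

G(0) = 0
G(1) = mex{0} = 1
G(2) = mex{1,0} = 2
G(3) = mex{2,1,0} = 3
G(4) = mex{3,2,1,0} = 4
G(5) = mex{4,3,2,1} = 0
G(6) = mex{0,4,3,2} = 1
G(7) = mex{1,0,4,3} = 2
G(8) = mex{2,1,0,4,0} = 3
G(9) = mex{3,2,1,0,1} = 4
G(10) = mex{4,3,2,1,2} = 0
G(11) = mex{0,4,3,2,3} = 1
G(12) = mex{1,0,4,3,4} = 2
G(13) = mex{2,1,0,4,0} = 3
G(14) = mex{3,2,1,0,1} = 4
G(n+5) = G(n) holds for n = 0,…,7 (a full window of length max(S) = 8), so the sequence is purely periodic with period 5.

5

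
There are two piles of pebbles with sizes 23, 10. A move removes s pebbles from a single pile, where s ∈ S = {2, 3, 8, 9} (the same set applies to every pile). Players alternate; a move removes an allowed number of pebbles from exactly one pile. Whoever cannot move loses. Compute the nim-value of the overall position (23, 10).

2

All piles use S = {2, 3, 8, 9}:
G(0) = 0
G(1) = mex{} = 0
G(2) = mex{0} = 1
G(3) = mex{0,0} = 1
G(4) = mex{1,0} = 2
G(5) = mex{1,1} = 0
G(6) = mex{2,1} = 0
G(7) = mex{0,2} = 1
G(8) = mex{0,0,0} = 1
G(9) = mex{1,0,0,0} = 2
G(10) = mex{1,1,1,0} = 2
G(11) = mex{2,1,1,1} = 0
G(12) = mex{2,2,2,1} = 0
G(13) = mex{0,2,0,2} = 1
G(14) = mex{0,0,0,0} = 1
G(15) = mex{1,0,1,0} = 2
G(16) = mex{1,1,1,1} = 0
G(17) = mex{2,1,2,1} = 0
G(18) = mex{0,2,2,2} = 1
G(19) = mex{0,0,0,2} = 1
G(20) = mex{1,0,0,0} = 2
G(21) = mex{1,1,1,0} = 2
G(22) = mex{2,1,1,1} = 0
G(23) = mex{2,2,2,1} = 0
Pile A: G(23) = 0.
Pile B: G(10) = 2.
Combined Grundy value = 0 ⊕ 2 = 2.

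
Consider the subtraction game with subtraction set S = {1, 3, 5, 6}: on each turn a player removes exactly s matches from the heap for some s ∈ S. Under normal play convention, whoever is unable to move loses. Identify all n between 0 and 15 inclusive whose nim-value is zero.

0, 2, 4, 11, 13, 15

G(0) = 0
G(1) = mex{0} = 1
G(2) = mex{1} = 0
G(3) = mex{0,0} = 1
G(4) = mex{1,1} = 0
G(5) = mex{0,0,0} = 1
G(6) = mex{1,1,1,0} = 2
G(7) = mex{2,0,0,1} = 3
G(8) = mex{3,1,1,0} = 2
G(9) = mex{2,2,0,1} = 3
G(10) = mex{3,3,1,0} = 2
G(11) = mex{2,2,2,1} = 0
G(12) = mex{0,3,3,2} = 1
G(13) = mex{1,2,2,3} = 0
G(14) = mex{0,0,3,2} = 1
G(15) = mex{1,1,2,3} = 0
P-positions are exactly the n with G(n) = 0.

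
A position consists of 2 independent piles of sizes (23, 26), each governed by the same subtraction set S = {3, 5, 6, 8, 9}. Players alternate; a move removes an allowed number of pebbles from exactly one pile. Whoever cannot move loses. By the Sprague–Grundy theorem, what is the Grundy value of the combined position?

All piles use S = {3, 5, 6, 8, 9}:
n :  0  1  2  3  4  5  6  7  8  9 10 11 12 13 14 15 16 17 18 19 20 21 22 23 24 25 26
G :  0  0  0  1  1  1  2  2  2  3  3  3  0  0  0  1  1  1  2  2  2  3  3  3  0  0  0
Pile A: G(23) = 3.
Pile B: G(26) = 0.
Combined Grundy value = 3 ⊕ 0 = 3.

3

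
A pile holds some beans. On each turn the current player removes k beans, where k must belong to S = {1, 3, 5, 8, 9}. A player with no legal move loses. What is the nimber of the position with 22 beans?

G(0) = 0
G(1) = mex{0} = 1
G(2) = mex{1} = 0
G(3) = mex{0,0} = 1
G(4) = mex{1,1} = 0
G(5) = mex{0,0,0} = 1
G(6) = mex{1,1,1} = 0
G(7) = mex{0,0,0} = 1
G(8) = mex{1,1,1,0} = 2
G(9) = mex{2,0,0,1,0} = 3
G(10) = mex{3,1,1,0,1} = 2
G(11) = mex{2,2,0,1,0} = 3
G(12) = mex{3,3,1,0,1} = 2
G(13) = mex{2,2,2,1,0} = 3
G(14) = mex{3,3,3,0,1} = 2
G(15) = mex{2,2,2,1,0} = 3
G(16) = mex{3,3,3,2,1} = 0
G(17) = mex{0,2,2,3,2} = 1
G(18) = mex{1,3,3,2,3} = 0
G(19) = mex{0,0,2,3,2} = 1
G(20) = mex{1,1,3,2,3} = 0
G(21) = mex{0,0,0,3,2} = 1
G(22) = mex{1,1,1,2,3} = 0

0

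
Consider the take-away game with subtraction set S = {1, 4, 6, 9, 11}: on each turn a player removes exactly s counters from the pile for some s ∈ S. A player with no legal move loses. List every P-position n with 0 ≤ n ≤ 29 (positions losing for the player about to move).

0, 2, 5, 7, 10, 12, 15, 17, 20, 22, 25, 27

n :  0  1  2  3  4  5  6  7  8  9 10 11 12 13 14 15 16 17 18 19 20 21 22 23 24 25 26 27 28 29
G :  0  1  0  1  2  0  1  0  1  2  0  1  0  1  2  0  1  0  1  2  0  1  0  1  2  0  1  0  1  2
P-positions are exactly the n with G(n) = 0.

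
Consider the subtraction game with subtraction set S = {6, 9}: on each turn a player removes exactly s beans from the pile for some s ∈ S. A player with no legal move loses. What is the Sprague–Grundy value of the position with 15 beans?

0

n :  0  1  2  3  4  5  6  7  8  9 10 11 12 13 14 15
G :  0  0  0  0  0  0  1  1  1  1  1  1  2  2  2  0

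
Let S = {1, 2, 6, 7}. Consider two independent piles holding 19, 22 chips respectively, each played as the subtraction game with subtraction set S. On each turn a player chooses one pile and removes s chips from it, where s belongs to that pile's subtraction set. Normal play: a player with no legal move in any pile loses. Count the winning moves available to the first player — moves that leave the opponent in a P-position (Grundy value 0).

1

All piles use S = {1, 2, 6, 7}:
G(0) = 0
G(1) = mex{0} = 1
G(2) = mex{1,0} = 2
G(3) = mex{2,1} = 0
G(4) = mex{0,2} = 1
G(5) = mex{1,0} = 2
G(6) = mex{2,1,0} = 3
G(7) = mex{3,2,1,0} = 4
G(8) = mex{4,3,2,1} = 0
G(9) = mex{0,4,0,2} = 1
G(10) = mex{1,0,1,0} = 2
G(11) = mex{2,1,2,1} = 0
G(12) = mex{0,2,3,2} = 1
G(13) = mex{1,0,4,3} = 2
G(14) = mex{2,1,0,4} = 3
G(15) = mex{3,2,1,0} = 4
G(16) = mex{4,3,2,1} = 0
G(17) = mex{0,4,0,2} = 1
G(18) = mex{1,0,1,0} = 2
G(19) = mex{2,1,2,1} = 0
G(20) = mex{0,2,3,2} = 1
G(21) = mex{1,0,4,3} = 2
G(22) = mex{2,1,0,4} = 3
Pile A: G(19) = 0.
Pile B: G(22) = 3.
Combined Grundy value = 0 ⊕ 3 = 3.
A winning move leaves total XOR = 0, i.e. changes one component's Grundy value g to g ⊕ X where X is the current total.
Pile A: need g' = 0⊕3 = 3. Options: 19−1→G=2, 19−2→G=1, 19−6→G=2, 19−7→G=1. Hits: 0.
Pile B: need g' = 3⊕3 = 0. Options: 22−1→G=2, 22−2→G=1, 22−6→G=0, 22−7→G=4. Hits: 1.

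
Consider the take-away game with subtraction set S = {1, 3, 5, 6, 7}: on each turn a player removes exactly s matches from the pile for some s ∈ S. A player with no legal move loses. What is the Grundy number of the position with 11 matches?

3

G(0) = 0
G(1) = mex{0} = 1
G(2) = mex{1} = 0
G(3) = mex{0,0} = 1
G(4) = mex{1,1} = 0
G(5) = mex{0,0,0} = 1
G(6) = mex{1,1,1,0} = 2
G(7) = mex{2,0,0,1,0} = 3
G(8) = mex{3,1,1,0,1} = 2
G(9) = mex{2,2,0,1,0} = 3
G(10) = mex{3,3,1,0,1} = 2
G(11) = mex{2,2,2,1,0} = 3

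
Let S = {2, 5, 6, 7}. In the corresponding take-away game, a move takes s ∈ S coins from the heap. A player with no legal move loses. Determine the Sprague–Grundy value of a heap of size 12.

G(0) = 0
G(1) = mex{} = 0
G(2) = mex{0} = 1
G(3) = mex{0} = 1
G(4) = mex{1} = 0
G(5) = mex{1,0} = 2
G(6) = mex{0,0,0} = 1
G(7) = mex{2,1,0,0} = 3
G(8) = mex{1,1,1,0} = 2
G(9) = mex{3,0,1,1} = 2
G(10) = mex{2,2,0,1} = 3
G(11) = mex{2,1,2,0} = 3
G(12) = mex{3,3,1,2} = 0

0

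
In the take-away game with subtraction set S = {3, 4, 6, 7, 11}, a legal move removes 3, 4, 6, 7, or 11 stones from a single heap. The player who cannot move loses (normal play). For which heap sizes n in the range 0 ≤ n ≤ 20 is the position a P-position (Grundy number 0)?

0, 1, 2, 10, 15, 20

G(0) = 0
G(1) = mex{} = 0
G(2) = mex{} = 0
G(3) = mex{0} = 1
G(4) = mex{0,0} = 1
G(5) = mex{0,0} = 1
G(6) = mex{1,0,0} = 2
G(7) = mex{1,1,0,0} = 2
G(8) = mex{1,1,0,0} = 2
G(9) = mex{2,1,1,0} = 3
G(10) = mex{2,2,1,1} = 0
G(11) = mex{2,2,1,1,0} = 3
G(12) = mex{3,2,2,1,0} = 4
G(13) = mex{0,3,2,2,0} = 1
G(14) = mex{3,0,2,2,1} = 4
G(15) = mex{4,3,3,2,1} = 0
G(16) = mex{1,4,0,3,1} = 2
G(17) = mex{4,1,3,0,2} = 5
G(18) = mex{0,4,4,3,2} = 1
G(19) = mex{2,0,1,4,2} = 3
G(20) = mex{5,2,4,1,3} = 0
P-positions are exactly the n with G(n) = 0.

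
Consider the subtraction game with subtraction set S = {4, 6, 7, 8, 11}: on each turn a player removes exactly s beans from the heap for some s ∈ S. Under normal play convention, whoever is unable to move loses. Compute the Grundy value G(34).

1

G(0) = 0
G(1) = mex{} = 0
G(2) = mex{} = 0
G(3) = mex{} = 0
G(4) = mex{0} = 1
G(5) = mex{0} = 1
G(6) = mex{0,0} = 1
G(7) = mex{0,0,0} = 1
G(8) = mex{1,0,0,0} = 2
G(9) = mex{1,0,0,0} = 2
G(10) = mex{1,1,0,0} = 2
G(11) = mex{1,1,1,0,0} = 2
G(12) = mex{2,1,1,1,0} = 3
G(13) = mex{2,1,1,1,0} = 3
G(14) = mex{2,2,1,1,0} = 3
G(15) = mex{2,2,2,1,1} = 0
G(16) = mex{3,2,2,2,1} = 0
G(17) = mex{3,2,2,2,1} = 0
G(18) = mex{3,3,2,2,1} = 0
G(19) = mex{0,3,3,2,2} = 1
G(20) = mex{0,3,3,3,2} = 1
G(21) = mex{0,0,3,3,2} = 1
G(22) = mex{0,0,0,3,2} = 1
G(23) = mex{1,0,0,0,3} = 2
G(24) = mex{1,0,0,0,3} = 2
G(25) = mex{1,1,0,0,3} = 2
G(26) = mex{1,1,1,0,0} = 2
G(27) = mex{2,1,1,1,0} = 3
G(28) = mex{2,1,1,1,0} = 3
G(29) = mex{2,2,1,1,0} = 3
G(30) = mex{2,2,2,1,1} = 0
G(31) = mex{3,2,2,2,1} = 0
G(32) = mex{3,2,2,2,1} = 0
G(33) = mex{3,3,2,2,1} = 0
G(34) = mex{0,3,3,2,2} = 1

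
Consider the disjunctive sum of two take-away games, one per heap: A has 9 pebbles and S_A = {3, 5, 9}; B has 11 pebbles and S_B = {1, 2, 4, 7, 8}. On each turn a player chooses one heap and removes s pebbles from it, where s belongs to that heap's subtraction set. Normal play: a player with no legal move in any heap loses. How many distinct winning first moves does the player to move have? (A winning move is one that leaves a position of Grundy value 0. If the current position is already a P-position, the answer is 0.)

1

Heap A, S = {3, 5, 9}:
G(0) = 0
G(1) = mex{} = 0
G(2) = mex{} = 0
G(3) = mex{0} = 1
G(4) = mex{0} = 1
G(5) = mex{0,0} = 1
G(6) = mex{1,0} = 2
G(7) = mex{1,0} = 2
G(8) = mex{1,1} = 0
G(9) = mex{2,1,0} = 3
G_A(9) = 3.
Heap B, S = {1, 2, 4, 7, 8}:
G(0) = 0
G(1) = mex{0} = 1
G(2) = mex{1,0} = 2
G(3) = mex{2,1} = 0
G(4) = mex{0,2,0} = 1
G(5) = mex{1,0,1} = 2
G(6) = mex{2,1,2} = 0
G(7) = mex{0,2,0,0} = 1
G(8) = mex{1,0,1,1,0} = 2
G(9) = mex{2,1,2,2,1} = 0
G(10) = mex{0,2,0,0,2} = 1
G(11) = mex{1,0,1,1,0} = 2
G_B(11) = 2.
Combined Grundy value = 3 ⊕ 2 = 1.
A winning move leaves total XOR = 0, i.e. changes one component's Grundy value g to g ⊕ X where X is the current total.
Heap A: need g' = 3⊕1 = 2. Options: 9−3→G=2, 9−5→G=1, 9−9→G=0. Hits: 1.
Heap B: need g' = 2⊕1 = 3. Options: 11−1→G=1, 11−2→G=0, 11−4→G=1, 11−7→G=1, 11−8→G=0. Hits: 0.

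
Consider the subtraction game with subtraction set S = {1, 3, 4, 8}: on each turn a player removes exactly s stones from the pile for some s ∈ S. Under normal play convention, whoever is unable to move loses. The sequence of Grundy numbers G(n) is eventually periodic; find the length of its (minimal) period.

n :  0  1  2  3  4  5  6  7  8  9 10 11 12 13 14 15 16
G :  0  1  0  1  2  3  2  0  1  0  1  2  3  2  0  1  0
G(n+7) = G(n) holds for n = 0,…,7 (a full window of length max(S) = 8), so the sequence is purely periodic with period 7.

7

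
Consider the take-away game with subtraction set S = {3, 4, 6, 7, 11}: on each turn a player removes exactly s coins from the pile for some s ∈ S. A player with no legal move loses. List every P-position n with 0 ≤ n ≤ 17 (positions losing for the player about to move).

n :  0  1  2  3  4  5  6  7  8  9 10 11 12 13 14 15 16 17
G :  0  0  0  1  1  1  2  2  2  3  0  3  4  1  4  0  2  5
P-positions are exactly the n with G(n) = 0.

0, 1, 2, 10, 15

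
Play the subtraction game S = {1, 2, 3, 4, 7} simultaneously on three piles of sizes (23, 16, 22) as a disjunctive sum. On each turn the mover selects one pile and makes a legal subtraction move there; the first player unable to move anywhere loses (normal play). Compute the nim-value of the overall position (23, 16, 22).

0

All piles use S = {1, 2, 3, 4, 7}:
n :  0  1  2  3  4  5  6  7  8  9 10 11 12 13 14 15 16 17 18 19 20 21 22 23
G :  0  1  2  3  4  0  1  2  3  4  0  1  2  3  4  0  1  2  3  4  0  1  2  3
Pile A: G(23) = 3.
Pile B: G(16) = 1.
Pile C: G(22) = 2.
Combined Grundy value = 3 ⊕ 1 ⊕ 2 = 0.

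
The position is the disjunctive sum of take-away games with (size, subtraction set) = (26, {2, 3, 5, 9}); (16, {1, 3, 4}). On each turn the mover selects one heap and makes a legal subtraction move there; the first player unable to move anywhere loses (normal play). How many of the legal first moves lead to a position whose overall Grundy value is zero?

2

Heap A, S = {2, 3, 5, 9}:
n :  0  1  2  3  4  5  6  7  8  9 10 11 12 13 14 15 16 17 18 19 20 21 22 23 24 25 26
G :  0  0  1  1  2  2  3  0  0  1  1  2  2  3  0  0  1  1  2  2  3  0  0  1  1  2  2
G_A(26) = 2.
Heap B, S = {1, 3, 4}:
G(0) = 0
G(1) = mex{0} = 1
G(2) = mex{1} = 0
G(3) = mex{0,0} = 1
G(4) = mex{1,1,0} = 2
G(5) = mex{2,0,1} = 3
G(6) = mex{3,1,0} = 2
G(7) = mex{2,2,1} = 0
G(8) = mex{0,3,2} = 1
G(9) = mex{1,2,3} = 0
G(10) = mex{0,0,2} = 1
G(11) = mex{1,1,0} = 2
G(12) = mex{2,0,1} = 3
G(13) = mex{3,1,0} = 2
G(14) = mex{2,2,1} = 0
G(15) = mex{0,3,2} = 1
G(16) = mex{1,2,3} = 0
G_B(16) = 0.
Combined Grundy value = 2 ⊕ 0 = 2.
A winning move leaves total XOR = 0, i.e. changes one component's Grundy value g to g ⊕ X where X is the current total.
Heap A: need g' = 2⊕2 = 0. Options: 26−2→G=1, 26−3→G=1, 26−5→G=0, 26−9→G=1. Hits: 1.
Heap B: need g' = 0⊕2 = 2. Options: 16−1→G=1, 16−3→G=2, 16−4→G=3. Hits: 1.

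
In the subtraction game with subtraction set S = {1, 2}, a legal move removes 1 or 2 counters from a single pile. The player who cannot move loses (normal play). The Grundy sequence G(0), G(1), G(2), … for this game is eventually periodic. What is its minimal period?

3

n :  0  1  2  3  4  5  6  7  8  9 10 11 12 13 14
G :  0  1  2  0  1  2  0  1  2  0  1  2  0  1  2
G(n+3) = G(n) holds for n = 0,…,1 (a full window of length max(S) = 2), so the sequence is purely periodic with period 3.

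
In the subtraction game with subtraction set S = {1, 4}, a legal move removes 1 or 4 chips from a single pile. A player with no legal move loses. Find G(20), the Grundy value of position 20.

0

G(0) = 0
G(1) = mex{0} = 1
G(2) = mex{1} = 0
G(3) = mex{0} = 1
G(4) = mex{1,0} = 2
G(5) = mex{2,1} = 0
G(6) = mex{0,0} = 1
G(7) = mex{1,1} = 0
G(8) = mex{0,2} = 1
G(9) = mex{1,0} = 2
G(10) = mex{2,1} = 0
G(11) = mex{0,0} = 1
G(12) = mex{1,1} = 0
G(13) = mex{0,2} = 1
G(14) = mex{1,0} = 2
G(15) = mex{2,1} = 0
G(16) = mex{0,0} = 1
G(17) = mex{1,1} = 0
G(18) = mex{0,2} = 1
G(19) = mex{1,0} = 2
G(20) = mex{2,1} = 0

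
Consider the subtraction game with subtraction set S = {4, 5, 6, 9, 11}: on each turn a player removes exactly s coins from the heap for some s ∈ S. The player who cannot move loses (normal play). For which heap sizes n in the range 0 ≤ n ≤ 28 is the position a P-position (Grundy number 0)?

0, 1, 2, 3, 15, 16, 17, 18

n :  0  1  2  3  4  5  6  7  8  9 10 11 12 13 14 15 16 17 18 19 20 21 22 23 24 25 26 27 28
G :  0  0  0  0  1  1  1  1  2  2  2  2  3  3  3  0  0  0  0  1  1  1  1  2  2  2  2  3  3
P-positions are exactly the n with G(n) = 0.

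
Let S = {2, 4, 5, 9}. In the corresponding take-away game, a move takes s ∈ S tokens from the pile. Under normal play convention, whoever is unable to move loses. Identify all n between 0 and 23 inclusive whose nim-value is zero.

0, 1, 7, 8, 14, 15, 21, 22

n :  0  1  2  3  4  5  6  7  8  9 10 11 12 13 14 15 16 17 18 19 20 21 22 23
G :  0  0  1  1  2  2  3  0  0  1  1  2  2  3  0  0  1  1  2  2  3  0  0  1
P-positions are exactly the n with G(n) = 0.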